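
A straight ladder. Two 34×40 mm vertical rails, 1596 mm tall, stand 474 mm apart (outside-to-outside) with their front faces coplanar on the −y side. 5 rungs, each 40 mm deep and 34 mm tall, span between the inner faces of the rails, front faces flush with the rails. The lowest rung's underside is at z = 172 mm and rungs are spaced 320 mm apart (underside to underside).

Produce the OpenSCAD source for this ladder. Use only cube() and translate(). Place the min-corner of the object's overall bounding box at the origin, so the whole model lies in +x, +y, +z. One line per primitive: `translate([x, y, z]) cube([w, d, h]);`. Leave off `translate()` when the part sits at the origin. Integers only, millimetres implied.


cube([34, 40, 1596]);
translate([440, 0, 0]) cube([34, 40, 1596]);
translate([34, 0, 172]) cube([406, 40, 34]);
translate([34, 0, 492]) cube([406, 40, 34]);
translate([34, 0, 812]) cube([406, 40, 34]);
translate([34, 0, 1132]) cube([406, 40, 34]);
translate([34, 0, 1452]) cube([406, 40, 34]);


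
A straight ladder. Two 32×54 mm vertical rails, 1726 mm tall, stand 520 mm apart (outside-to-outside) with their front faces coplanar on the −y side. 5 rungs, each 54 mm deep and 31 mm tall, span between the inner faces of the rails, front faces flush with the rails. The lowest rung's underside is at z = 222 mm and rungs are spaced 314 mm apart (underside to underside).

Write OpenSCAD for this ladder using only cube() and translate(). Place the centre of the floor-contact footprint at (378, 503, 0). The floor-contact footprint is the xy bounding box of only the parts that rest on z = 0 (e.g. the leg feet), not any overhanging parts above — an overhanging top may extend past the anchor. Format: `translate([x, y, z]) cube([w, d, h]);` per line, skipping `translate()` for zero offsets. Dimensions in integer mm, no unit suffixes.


// rung span = 520 - 2*32 = 456
// rung[k] z = 222 + k*314
translate([118, 476, 0]) cube([32, 54, 1726]);
translate([606, 476, 0]) cube([32, 54, 1726]);
translate([150, 476, 222]) cube([456, 54, 31]);
translate([150, 476, 536]) cube([456, 54, 31]);
translate([150, 476, 850]) cube([456, 54, 31]);
translate([150, 476, 1164]) cube([456, 54, 31]);
translate([150, 476, 1478]) cube([456, 54, 31]);


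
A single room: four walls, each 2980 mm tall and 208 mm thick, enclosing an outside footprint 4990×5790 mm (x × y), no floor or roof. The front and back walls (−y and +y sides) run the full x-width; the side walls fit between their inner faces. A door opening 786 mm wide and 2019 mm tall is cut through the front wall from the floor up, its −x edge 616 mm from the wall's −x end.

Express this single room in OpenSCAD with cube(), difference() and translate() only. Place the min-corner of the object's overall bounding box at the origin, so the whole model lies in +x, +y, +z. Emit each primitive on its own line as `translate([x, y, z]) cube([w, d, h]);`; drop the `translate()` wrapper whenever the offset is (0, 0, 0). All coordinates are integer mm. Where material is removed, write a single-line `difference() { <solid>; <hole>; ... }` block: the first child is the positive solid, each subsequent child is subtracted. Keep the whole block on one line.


difference() { cube([4990, 208, 2980]); translate([616, 0, 0]) cube([786, 208, 2019]); }
translate([0, 5582, 0]) cube([4990, 208, 2980]);
translate([0, 208, 0]) cube([208, 5374, 2980]);
translate([4782, 208, 0]) cube([208, 5374, 2980]);


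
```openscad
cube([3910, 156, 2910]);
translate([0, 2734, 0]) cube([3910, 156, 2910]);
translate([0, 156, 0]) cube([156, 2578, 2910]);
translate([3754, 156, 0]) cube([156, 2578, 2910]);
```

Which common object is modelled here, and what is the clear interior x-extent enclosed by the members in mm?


A house (or room) frame. The interior width is 3598 mm.

Four 2910 mm walls enclosing a rectangle with no floor or roof — a room or house frame. Outside width is 3910 mm and wall thickness is 156 mm, so the interior width is 3910 − 2 × 156 = 3598 mm.


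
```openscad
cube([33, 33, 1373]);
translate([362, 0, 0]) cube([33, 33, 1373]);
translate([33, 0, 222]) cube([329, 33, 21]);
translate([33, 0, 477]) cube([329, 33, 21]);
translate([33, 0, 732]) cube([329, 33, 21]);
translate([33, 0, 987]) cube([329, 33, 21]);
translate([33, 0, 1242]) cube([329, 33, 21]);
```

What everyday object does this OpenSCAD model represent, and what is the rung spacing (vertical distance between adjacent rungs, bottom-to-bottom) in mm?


A ladder. The rung spacing is 255 mm.

Two tall 33×33 posts with 5 short bars between them — a ladder. Adjacent rungs sit at z = 222 and z = 477, so the spacing is 477 − 222 = 255 mm.


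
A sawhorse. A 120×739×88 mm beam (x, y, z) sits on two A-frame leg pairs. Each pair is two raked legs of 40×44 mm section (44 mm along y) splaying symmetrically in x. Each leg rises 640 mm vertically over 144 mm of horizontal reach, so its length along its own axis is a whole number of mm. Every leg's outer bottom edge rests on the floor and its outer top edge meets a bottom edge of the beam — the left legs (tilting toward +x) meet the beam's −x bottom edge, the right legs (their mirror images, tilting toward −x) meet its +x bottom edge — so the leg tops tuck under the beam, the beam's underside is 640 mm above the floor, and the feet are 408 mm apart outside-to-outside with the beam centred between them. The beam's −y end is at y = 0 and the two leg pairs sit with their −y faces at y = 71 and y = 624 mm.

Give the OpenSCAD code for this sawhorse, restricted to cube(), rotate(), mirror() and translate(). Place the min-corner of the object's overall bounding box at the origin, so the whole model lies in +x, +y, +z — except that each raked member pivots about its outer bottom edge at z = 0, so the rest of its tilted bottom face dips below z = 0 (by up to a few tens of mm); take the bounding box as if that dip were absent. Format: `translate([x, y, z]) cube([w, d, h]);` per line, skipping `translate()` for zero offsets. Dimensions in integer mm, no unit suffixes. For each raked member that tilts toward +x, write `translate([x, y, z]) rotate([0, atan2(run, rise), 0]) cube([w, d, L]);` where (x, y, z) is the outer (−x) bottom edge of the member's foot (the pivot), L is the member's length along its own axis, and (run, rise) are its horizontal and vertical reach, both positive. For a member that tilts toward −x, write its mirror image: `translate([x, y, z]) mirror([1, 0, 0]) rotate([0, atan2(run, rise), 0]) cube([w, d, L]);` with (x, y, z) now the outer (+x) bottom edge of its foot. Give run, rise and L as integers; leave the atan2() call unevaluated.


translate([144, 0, 640]) cube([120, 739, 88]);
translate([0, 71, 0]) rotate([0, atan2(144, 640), 0]) cube([40, 44, 656]);
translate([408, 71, 0]) mirror([1, 0, 0]) rotate([0, atan2(144, 640), 0]) cube([40, 44, 656]);
translate([0, 624, 0]) rotate([0, atan2(144, 640), 0]) cube([40, 44, 656]);
translate([408, 624, 0]) mirror([1, 0, 0]) rotate([0, atan2(144, 640), 0]) cube([40, 44, 656]);


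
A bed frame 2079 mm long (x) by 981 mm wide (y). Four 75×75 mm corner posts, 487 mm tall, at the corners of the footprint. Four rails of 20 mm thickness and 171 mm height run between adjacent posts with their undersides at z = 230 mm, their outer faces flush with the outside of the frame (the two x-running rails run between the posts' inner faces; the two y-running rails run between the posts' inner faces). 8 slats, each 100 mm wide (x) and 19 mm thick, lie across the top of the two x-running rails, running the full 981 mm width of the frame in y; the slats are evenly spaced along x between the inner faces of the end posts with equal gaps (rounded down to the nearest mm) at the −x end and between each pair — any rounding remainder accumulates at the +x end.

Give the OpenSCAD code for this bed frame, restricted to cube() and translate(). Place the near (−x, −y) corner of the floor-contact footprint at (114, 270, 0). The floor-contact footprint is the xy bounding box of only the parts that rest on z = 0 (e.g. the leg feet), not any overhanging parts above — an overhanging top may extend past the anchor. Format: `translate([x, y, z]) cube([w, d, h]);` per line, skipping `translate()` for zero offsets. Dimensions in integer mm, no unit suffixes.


// slat z = rail_z + rail_h = 230 + 171 = 401
// slat gap = ⌊(1929 − 8·100) / 9⌋ = 125
translate([114, 270, 0]) cube([75, 75, 487]);
translate([114, 1176, 0]) cube([75, 75, 487]);
translate([2118, 270, 0]) cube([75, 75, 487]);
translate([2118, 1176, 0]) cube([75, 75, 487]);
translate([189, 270, 230]) cube([1929, 20, 171]);
translate([189, 1231, 230]) cube([1929, 20, 171]);
translate([114, 345, 230]) cube([20, 831, 171]);
translate([2173, 345, 230]) cube([20, 831, 171]);
translate([314, 270, 401]) cube([100, 981, 19]);
translate([539, 270, 401]) cube([100, 981, 19]);
translate([764, 270, 401]) cube([100, 981, 19]);
translate([989, 270, 401]) cube([100, 981, 19]);
translate([1214, 270, 401]) cube([100, 981, 19]);
translate([1439, 270, 401]) cube([100, 981, 19]);
translate([1664, 270, 401]) cube([100, 981, 19]);
translate([1889, 270, 401]) cube([100, 981, 19]);


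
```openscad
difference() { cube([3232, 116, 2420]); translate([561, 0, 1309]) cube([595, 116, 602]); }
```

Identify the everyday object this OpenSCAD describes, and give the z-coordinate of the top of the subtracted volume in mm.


A wall with a window opening. The window head height is 1911 mm.

A wall with a rectangular opening subtracted — a window. Sill at z = 1309, opening 602 mm tall, so the head is at 1309 + 602 = 1911 mm.


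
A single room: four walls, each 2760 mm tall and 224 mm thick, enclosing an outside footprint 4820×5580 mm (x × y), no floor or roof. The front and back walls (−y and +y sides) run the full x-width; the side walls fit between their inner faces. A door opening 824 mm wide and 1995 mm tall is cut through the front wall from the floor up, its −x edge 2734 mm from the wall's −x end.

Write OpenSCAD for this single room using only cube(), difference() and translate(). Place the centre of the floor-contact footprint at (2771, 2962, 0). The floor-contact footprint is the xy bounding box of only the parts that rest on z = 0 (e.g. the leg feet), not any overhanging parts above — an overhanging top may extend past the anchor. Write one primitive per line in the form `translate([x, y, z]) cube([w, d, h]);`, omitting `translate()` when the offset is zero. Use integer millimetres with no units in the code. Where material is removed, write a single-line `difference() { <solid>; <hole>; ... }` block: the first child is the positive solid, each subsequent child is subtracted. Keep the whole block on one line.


difference() { translate([361, 172, 0]) cube([4820, 224, 2760]); translate([3095, 172, 0]) cube([824, 224, 1995]); }
translate([361, 5528, 0]) cube([4820, 224, 2760]);
translate([361, 396, 0]) cube([224, 5132, 2760]);
translate([4957, 396, 0]) cube([224, 5132, 2760]);


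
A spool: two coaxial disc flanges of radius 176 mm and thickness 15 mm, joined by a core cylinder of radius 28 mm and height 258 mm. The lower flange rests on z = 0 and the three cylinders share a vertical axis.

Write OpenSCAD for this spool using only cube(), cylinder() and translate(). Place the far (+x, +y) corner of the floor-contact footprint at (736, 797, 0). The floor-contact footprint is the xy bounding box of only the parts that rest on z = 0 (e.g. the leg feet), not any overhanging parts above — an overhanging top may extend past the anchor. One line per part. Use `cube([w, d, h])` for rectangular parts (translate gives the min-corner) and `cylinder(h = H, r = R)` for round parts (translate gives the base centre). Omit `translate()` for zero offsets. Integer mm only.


translate([560, 621, 0]) cylinder(h = 15, r = 176);
translate([560, 621, 15]) cylinder(h = 258, r = 28);
translate([560, 621, 273]) cylinder(h = 15, r = 176);


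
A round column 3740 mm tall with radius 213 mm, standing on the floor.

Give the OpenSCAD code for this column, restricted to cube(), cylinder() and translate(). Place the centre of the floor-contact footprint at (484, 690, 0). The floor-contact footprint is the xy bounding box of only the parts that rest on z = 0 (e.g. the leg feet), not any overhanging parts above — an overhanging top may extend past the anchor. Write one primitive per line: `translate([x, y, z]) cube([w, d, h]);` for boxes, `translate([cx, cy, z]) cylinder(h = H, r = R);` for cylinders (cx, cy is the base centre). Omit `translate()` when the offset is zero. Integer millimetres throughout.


translate([484, 690, 0]) cylinder(h = 3740, r = 213);


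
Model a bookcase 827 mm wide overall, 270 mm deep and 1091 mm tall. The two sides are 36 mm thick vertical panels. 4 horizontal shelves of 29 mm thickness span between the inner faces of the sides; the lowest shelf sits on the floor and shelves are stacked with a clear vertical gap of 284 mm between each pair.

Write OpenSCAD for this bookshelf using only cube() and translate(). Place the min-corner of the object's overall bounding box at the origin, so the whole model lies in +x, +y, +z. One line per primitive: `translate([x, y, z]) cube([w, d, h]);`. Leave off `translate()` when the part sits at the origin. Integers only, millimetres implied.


cube([36, 270, 1091]);
translate([791, 0, 0]) cube([36, 270, 1091]);
translate([36, 0, 0]) cube([755, 270, 29]);
translate([36, 0, 313]) cube([755, 270, 29]);
translate([36, 0, 626]) cube([755, 270, 29]);
translate([36, 0, 939]) cube([755, 270, 29]);


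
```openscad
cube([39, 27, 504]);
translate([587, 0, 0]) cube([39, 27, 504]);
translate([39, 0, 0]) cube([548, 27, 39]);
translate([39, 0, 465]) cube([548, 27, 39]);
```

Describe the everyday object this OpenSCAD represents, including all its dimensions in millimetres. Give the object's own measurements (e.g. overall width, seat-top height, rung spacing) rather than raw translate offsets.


A rectangular picture frame lying in the x–z plane (depth along y). The opening is 548 mm wide (x) by 426 mm tall (z), surrounded by a border 39 mm wide on all four sides. The frame is 27 mm deep and is made of two full-height vertical stiles with two horizontal rails fitted between them.


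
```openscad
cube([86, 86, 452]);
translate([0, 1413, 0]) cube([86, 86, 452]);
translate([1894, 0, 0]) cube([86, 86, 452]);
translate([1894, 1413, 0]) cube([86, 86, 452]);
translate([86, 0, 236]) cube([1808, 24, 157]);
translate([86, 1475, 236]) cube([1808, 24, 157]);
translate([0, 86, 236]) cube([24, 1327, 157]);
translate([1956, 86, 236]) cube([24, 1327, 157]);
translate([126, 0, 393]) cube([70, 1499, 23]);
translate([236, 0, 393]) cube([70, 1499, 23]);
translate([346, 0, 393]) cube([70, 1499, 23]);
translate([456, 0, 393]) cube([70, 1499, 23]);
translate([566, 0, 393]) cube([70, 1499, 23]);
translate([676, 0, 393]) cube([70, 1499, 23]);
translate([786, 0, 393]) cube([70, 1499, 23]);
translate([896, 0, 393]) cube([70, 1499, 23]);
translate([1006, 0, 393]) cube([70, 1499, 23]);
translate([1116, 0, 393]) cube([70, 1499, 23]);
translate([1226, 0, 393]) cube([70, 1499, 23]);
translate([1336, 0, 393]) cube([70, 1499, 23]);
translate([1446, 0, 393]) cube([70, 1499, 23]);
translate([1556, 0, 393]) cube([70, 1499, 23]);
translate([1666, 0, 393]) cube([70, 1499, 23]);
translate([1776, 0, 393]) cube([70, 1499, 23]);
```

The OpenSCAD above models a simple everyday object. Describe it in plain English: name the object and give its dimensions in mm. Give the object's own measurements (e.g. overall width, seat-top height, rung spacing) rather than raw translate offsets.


A bed frame 1980 mm long (x) by 1499 mm wide (y). Four 86×86 mm corner posts, 452 mm tall, at the corners of the footprint. Four rails of 24 mm thickness and 157 mm height run between adjacent posts with their undersides at z = 236 mm, their outer faces flush with the outside of the frame (the two x-running rails run between the posts' inner faces; the two y-running rails run between the posts' inner faces). 16 slats, each 70 mm wide (x) and 23 mm thick, lie across the top of the two x-running rails, running the full 1499 mm width of the frame in y; along x they sit between the end posts with a 40 mm gap after the −x posts and between neighbouring slats, leaving 48 mm before the +x posts.


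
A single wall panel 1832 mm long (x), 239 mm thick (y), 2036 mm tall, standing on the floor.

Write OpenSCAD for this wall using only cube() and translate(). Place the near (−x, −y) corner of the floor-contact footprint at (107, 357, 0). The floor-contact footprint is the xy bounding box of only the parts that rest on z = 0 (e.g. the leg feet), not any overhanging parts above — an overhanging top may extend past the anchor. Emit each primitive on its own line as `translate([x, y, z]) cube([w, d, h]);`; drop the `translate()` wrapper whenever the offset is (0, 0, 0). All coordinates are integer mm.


translate([107, 357, 0]) cube([1832, 239, 2036]);


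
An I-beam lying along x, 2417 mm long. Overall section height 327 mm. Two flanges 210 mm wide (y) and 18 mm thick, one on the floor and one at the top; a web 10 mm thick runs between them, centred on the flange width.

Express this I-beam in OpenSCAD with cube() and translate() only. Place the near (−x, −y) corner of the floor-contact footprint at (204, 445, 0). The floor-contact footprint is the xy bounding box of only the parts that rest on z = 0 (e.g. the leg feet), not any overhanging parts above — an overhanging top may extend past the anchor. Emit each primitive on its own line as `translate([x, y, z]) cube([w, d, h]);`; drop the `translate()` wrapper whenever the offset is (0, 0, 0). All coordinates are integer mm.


translate([204, 445, 0]) cube([2417, 210, 18]);
translate([204, 545, 18]) cube([2417, 10, 291]);
translate([204, 445, 309]) cube([2417, 210, 18]);


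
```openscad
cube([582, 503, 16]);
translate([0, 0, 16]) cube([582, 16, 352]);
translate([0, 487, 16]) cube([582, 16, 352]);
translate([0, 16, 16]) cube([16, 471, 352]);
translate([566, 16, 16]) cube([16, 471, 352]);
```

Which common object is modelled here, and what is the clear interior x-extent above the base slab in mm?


An open box. The internal width is 550 mm.

A 582×503 base slab with four walls standing on it — an open box. The base is 582 mm wide and the walls are 16 mm thick, so the internal width is 582 − 2 × 16 = 550 mm.


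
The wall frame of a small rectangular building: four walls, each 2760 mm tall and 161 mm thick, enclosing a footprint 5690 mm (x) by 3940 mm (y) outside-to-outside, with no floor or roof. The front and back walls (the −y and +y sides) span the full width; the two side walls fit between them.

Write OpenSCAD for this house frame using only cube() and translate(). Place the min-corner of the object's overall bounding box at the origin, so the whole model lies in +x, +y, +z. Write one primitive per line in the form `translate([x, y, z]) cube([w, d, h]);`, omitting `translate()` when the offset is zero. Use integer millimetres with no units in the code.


cube([5690, 161, 2760]);
translate([0, 3779, 0]) cube([5690, 161, 2760]);
translate([0, 161, 0]) cube([161, 3618, 2760]);
translate([5529, 161, 0]) cube([161, 3618, 2760]);


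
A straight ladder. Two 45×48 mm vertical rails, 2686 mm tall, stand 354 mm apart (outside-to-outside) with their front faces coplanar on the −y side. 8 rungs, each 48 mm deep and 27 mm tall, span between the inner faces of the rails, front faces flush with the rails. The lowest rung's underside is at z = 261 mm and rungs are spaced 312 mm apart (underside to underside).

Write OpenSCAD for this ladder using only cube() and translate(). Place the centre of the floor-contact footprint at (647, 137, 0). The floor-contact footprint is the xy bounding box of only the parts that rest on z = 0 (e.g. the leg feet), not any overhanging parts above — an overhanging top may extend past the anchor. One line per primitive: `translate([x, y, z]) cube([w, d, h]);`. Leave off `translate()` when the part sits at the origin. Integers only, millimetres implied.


translate([470, 113, 0]) cube([45, 48, 2686]);
translate([779, 113, 0]) cube([45, 48, 2686]);
translate([515, 113, 261]) cube([264, 48, 27]);
translate([515, 113, 573]) cube([264, 48, 27]);
translate([515, 113, 885]) cube([264, 48, 27]);
translate([515, 113, 1197]) cube([264, 48, 27]);
translate([515, 113, 1509]) cube([264, 48, 27]);
translate([515, 113, 1821]) cube([264, 48, 27]);
translate([515, 113, 2133]) cube([264, 48, 27]);
translate([515, 113, 2445]) cube([264, 48, 27]);


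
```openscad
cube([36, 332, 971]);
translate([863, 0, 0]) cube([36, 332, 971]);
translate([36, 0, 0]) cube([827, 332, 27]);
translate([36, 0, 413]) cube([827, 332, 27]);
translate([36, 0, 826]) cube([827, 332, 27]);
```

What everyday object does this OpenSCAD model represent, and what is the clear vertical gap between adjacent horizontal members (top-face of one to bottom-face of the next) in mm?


A bookshelf. The clear shelf gap is 386 mm.

Two tall side panels with 3 horizontal boards between them — a bookshelf. The first two shelf undersides are at z = 0 and z = 413; with shelf thickness 27, the clear gap is 413 − 0 − 27 = 386 mm.


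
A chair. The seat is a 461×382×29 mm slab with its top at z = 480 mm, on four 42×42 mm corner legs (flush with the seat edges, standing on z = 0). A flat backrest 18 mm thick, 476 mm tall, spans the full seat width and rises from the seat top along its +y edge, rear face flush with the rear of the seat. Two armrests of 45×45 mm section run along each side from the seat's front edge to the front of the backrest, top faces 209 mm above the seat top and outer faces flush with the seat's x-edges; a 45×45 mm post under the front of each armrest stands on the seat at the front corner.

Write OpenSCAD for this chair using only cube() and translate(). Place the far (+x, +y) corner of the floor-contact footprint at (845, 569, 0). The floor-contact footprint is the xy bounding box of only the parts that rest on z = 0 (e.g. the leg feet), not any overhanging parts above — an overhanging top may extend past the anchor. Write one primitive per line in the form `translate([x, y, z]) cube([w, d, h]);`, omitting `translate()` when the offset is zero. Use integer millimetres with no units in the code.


translate([384, 187, 451]) cube([461, 382, 29]);
translate([384, 187, 0]) cube([42, 42, 451]);
translate([803, 187, 0]) cube([42, 42, 451]);
translate([384, 527, 0]) cube([42, 42, 451]);
translate([803, 527, 0]) cube([42, 42, 451]);
translate([384, 551, 480]) cube([461, 18, 476]);
translate([384, 187, 644]) cube([45, 364, 45]);
translate([800, 187, 644]) cube([45, 364, 45]);
translate([384, 187, 480]) cube([45, 45, 164]);
translate([800, 187, 480]) cube([45, 45, 164]);


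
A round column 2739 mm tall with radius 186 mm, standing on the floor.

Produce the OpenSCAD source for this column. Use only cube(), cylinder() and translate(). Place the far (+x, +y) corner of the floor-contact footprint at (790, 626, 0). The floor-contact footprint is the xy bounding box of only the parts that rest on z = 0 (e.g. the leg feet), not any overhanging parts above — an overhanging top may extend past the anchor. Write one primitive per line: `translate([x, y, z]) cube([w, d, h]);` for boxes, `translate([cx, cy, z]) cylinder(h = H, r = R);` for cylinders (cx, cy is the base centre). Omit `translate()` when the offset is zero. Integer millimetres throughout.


translate([604, 440, 0]) cylinder(h = 2739, r = 186);


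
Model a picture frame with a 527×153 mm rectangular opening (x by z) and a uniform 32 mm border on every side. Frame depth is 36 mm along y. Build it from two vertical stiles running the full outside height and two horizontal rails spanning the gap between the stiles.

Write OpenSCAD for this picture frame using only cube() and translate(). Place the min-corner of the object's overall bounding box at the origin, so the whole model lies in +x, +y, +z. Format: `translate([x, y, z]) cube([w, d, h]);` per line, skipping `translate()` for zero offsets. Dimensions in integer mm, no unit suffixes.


cube([32, 36, 217]);
translate([559, 0, 0]) cube([32, 36, 217]);
translate([32, 0, 0]) cube([527, 36, 32]);
translate([32, 0, 185]) cube([527, 36, 32]);


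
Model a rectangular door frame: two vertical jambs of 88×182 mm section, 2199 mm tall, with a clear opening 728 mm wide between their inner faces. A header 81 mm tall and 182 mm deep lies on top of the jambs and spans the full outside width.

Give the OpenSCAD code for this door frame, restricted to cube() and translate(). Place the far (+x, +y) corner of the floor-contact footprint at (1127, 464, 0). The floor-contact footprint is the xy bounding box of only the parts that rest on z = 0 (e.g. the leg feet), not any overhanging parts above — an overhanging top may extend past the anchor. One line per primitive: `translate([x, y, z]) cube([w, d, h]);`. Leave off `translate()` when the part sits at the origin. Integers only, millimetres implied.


translate([223, 282, 0]) cube([88, 182, 2199]);
translate([1039, 282, 0]) cube([88, 182, 2199]);
translate([223, 282, 2199]) cube([904, 182, 81]);


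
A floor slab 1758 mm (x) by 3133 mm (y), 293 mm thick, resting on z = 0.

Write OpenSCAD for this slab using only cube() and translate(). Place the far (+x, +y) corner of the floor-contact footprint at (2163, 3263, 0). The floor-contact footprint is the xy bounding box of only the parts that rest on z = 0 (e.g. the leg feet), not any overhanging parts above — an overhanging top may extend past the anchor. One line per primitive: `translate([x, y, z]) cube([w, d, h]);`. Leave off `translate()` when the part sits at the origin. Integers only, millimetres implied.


translate([405, 130, 0]) cube([1758, 3133, 293]);


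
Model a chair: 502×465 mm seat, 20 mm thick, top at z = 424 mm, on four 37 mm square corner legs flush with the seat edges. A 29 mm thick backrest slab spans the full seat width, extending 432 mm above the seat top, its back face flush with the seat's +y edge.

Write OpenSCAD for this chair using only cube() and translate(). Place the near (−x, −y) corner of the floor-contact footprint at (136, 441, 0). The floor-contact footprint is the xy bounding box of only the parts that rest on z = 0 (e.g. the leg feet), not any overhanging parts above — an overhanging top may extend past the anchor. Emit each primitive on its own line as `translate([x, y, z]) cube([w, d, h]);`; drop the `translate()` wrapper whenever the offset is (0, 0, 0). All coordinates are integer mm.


translate([136, 441, 404]) cube([502, 465, 20]);
translate([136, 441, 0]) cube([37, 37, 404]);
translate([601, 441, 0]) cube([37, 37, 404]);
translate([136, 869, 0]) cube([37, 37, 404]);
translate([601, 869, 0]) cube([37, 37, 404]);
translate([136, 877, 424]) cube([502, 29, 432]);


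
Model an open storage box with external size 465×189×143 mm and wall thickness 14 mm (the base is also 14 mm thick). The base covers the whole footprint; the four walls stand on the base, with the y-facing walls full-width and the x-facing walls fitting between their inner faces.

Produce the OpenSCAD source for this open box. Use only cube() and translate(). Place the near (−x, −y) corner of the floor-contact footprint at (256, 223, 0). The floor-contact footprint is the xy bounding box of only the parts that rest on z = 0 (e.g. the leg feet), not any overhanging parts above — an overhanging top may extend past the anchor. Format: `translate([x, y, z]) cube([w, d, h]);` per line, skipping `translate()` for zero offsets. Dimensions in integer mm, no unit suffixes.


translate([256, 223, 0]) cube([465, 189, 14]);
translate([256, 223, 14]) cube([465, 14, 129]);
translate([256, 398, 14]) cube([465, 14, 129]);
translate([256, 237, 14]) cube([14, 161, 129]);
translate([707, 237, 14]) cube([14, 161, 129]);


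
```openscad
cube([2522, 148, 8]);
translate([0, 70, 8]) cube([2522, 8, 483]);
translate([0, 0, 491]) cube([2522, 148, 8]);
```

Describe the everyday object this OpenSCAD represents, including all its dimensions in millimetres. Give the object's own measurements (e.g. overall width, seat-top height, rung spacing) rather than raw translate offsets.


An I-beam lying along x, 2522 mm long. Overall section height 499 mm. Two flanges 148 mm wide (y) and 8 mm thick, one on the floor and one at the top; a web 8 mm thick runs between them, centred on the flange width.


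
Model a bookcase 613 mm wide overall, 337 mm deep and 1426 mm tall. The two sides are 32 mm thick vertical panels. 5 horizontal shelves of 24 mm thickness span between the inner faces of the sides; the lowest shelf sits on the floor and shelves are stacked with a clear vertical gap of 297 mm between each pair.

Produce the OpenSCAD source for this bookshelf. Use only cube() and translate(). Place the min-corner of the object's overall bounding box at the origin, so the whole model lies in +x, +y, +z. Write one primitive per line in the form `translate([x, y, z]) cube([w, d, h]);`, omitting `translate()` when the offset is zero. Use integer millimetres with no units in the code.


cube([32, 337, 1426]);
translate([581, 0, 0]) cube([32, 337, 1426]);
translate([32, 0, 0]) cube([549, 337, 24]);
translate([32, 0, 321]) cube([549, 337, 24]);
translate([32, 0, 642]) cube([549, 337, 24]);
translate([32, 0, 963]) cube([549, 337, 24]);
translate([32, 0, 1284]) cube([549, 337, 24]);


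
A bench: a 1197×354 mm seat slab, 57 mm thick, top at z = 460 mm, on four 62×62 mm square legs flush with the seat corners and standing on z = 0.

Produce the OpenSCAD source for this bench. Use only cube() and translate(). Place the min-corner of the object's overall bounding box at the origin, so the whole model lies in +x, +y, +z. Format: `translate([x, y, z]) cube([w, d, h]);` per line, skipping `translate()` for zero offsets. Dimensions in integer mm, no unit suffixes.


// leg_h = 460 − 57 = 403
translate([0, 0, 403]) cube([1197, 354, 57]);
cube([62, 62, 403]);
translate([0, 292, 0]) cube([62, 62, 403]);
translate([1135, 0, 0]) cube([62, 62, 403]);
translate([1135, 292, 0]) cube([62, 62, 403]);


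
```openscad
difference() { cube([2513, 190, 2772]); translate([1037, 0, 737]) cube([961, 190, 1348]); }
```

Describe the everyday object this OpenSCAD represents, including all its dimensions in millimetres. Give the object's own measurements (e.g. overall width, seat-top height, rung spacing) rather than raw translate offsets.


A wall 2513 mm long (x), 190 mm thick (y), 2772 mm tall, with a rectangular window opening cut through it. The opening is 961 mm wide and 1348 mm tall; its sill is at z = 737 mm and its near (−x) edge is 1037 mm from the wall's −x end. The opening passes through the full wall thickness.


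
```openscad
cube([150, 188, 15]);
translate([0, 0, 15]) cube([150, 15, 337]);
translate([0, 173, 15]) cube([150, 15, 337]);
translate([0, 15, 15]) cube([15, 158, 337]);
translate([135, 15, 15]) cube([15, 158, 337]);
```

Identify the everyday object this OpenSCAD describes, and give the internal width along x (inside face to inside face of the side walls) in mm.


An open box. The internal width is 120 mm.

A 150×188 base slab with four walls standing on it — an open box. The base is 150 mm wide and the walls are 15 mm thick, so the internal width is 150 − 2 × 15 = 120 mm.


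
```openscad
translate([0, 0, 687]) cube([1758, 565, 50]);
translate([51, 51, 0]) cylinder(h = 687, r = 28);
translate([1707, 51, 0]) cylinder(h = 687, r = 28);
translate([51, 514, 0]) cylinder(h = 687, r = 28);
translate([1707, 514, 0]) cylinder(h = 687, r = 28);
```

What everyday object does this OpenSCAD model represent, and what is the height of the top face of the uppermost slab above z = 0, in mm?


A table. The table height is 737 mm.

A 1758×565×50 slab sits at z = 687 on four Ø56 mm round legs — a table. The top surface is at 687 + 50 = 737 mm.


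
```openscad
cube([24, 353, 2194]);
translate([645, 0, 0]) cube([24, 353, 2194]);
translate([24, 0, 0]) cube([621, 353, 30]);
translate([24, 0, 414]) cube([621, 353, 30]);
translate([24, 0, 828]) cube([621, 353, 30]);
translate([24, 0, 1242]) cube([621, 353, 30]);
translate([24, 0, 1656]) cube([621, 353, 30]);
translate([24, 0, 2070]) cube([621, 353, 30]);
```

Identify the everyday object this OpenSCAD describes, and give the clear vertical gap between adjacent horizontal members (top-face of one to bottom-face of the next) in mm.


A bookshelf. The clear shelf gap is 384 mm.

Two tall side panels with 6 horizontal boards between them — a bookshelf. The first two shelf undersides are at z = 0 and z = 414; with shelf thickness 30, the clear gap is 414 − 0 − 30 = 384 mm.


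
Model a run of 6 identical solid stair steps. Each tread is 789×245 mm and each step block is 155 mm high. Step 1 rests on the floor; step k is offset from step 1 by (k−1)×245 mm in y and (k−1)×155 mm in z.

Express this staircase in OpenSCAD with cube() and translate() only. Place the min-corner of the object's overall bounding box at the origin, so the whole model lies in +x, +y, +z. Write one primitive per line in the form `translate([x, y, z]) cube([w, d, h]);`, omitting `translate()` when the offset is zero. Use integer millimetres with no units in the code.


cube([789, 245, 155]);
translate([0, 245, 155]) cube([789, 245, 155]);
translate([0, 490, 310]) cube([789, 245, 155]);
translate([0, 735, 465]) cube([789, 245, 155]);
translate([0, 980, 620]) cube([789, 245, 155]);
translate([0, 1225, 775]) cube([789, 245, 155]);


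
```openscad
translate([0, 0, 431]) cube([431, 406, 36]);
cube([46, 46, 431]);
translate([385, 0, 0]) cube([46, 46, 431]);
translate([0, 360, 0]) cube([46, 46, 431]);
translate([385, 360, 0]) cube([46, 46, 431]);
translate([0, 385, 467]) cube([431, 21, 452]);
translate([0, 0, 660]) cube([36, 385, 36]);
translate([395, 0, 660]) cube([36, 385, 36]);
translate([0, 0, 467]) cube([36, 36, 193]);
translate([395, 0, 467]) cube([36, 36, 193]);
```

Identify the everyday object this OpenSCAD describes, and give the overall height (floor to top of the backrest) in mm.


A chair. The overall height is 919 mm.

A slab on four corner posts with a tall panel at the back — a chair. The seat slab sits at z = 431 with thickness 36, and the 452 mm backrest starts at the seat top, so the overall height is 431 + 36 + 452 = 919 mm.


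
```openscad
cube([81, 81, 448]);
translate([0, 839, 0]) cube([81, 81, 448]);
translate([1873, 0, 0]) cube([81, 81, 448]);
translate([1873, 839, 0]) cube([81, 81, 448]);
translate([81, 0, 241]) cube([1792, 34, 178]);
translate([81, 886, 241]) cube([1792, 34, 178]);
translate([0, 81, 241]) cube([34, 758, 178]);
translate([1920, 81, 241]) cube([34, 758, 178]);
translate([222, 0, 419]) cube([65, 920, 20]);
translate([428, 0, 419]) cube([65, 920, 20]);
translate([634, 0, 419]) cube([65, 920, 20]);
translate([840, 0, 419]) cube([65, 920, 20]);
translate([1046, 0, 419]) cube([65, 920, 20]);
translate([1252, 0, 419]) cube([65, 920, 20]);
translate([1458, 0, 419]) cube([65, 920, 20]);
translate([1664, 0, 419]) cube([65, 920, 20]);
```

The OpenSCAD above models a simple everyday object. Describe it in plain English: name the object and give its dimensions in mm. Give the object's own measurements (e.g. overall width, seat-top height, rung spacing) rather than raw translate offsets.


A bed frame 1954 mm long (x) by 920 mm wide (y). Four 81×81 mm corner posts, 448 mm tall, at the corners of the footprint. Four rails of 34 mm thickness and 178 mm height run between adjacent posts with their undersides at z = 241 mm, their outer faces flush with the outside of the frame (the two x-running rails run between the posts' inner faces; the two y-running rails run between the posts' inner faces). 8 slats, each 65 mm wide (x) and 20 mm thick, lie across the top of the two x-running rails, running the full 920 mm width of the frame in y; along x they sit between the end posts with a 141 mm gap after the −x posts and between neighbouring slats, leaving 144 mm before the +x posts.


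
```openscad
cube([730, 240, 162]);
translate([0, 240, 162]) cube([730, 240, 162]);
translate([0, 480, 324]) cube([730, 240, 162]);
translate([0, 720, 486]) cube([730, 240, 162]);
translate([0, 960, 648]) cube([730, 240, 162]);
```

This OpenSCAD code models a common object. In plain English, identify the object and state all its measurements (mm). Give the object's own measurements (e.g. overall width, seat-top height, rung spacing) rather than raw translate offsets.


A straight staircase of 5 solid steps. Each step is 730 mm wide (x), 240 mm deep (y, the going) and 162 mm tall (the rise). The first step rests on the floor; each subsequent step sits one going further in +y and one rise higher in +z, directly behind and above the previous step with no overlap.


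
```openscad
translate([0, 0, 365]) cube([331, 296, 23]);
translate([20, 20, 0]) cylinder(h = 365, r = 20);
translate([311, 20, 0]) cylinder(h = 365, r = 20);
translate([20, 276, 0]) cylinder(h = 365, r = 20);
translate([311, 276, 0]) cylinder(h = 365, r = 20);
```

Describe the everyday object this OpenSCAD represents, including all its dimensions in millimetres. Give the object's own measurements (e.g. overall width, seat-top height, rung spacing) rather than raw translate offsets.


A four-legged stool. The seat is a 331×296×23 mm slab whose top surface is at z = 388 mm; four round legs, each 40 mm in diameter, run from the floor (z = 0) to the underside of the seat, each leg's axis is inset half a diameter from the nearest pair of seat edges (so the leg's bounding box is flush with the corner).


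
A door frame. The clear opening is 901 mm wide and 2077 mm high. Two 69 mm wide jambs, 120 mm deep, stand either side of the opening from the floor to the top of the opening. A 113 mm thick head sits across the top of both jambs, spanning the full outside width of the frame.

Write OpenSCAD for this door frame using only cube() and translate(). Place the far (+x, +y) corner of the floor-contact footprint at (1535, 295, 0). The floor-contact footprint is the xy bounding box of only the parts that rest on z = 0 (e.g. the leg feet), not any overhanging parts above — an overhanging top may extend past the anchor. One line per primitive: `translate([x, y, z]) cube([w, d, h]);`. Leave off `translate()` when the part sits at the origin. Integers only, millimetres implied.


translate([496, 175, 0]) cube([69, 120, 2077]);
translate([1466, 175, 0]) cube([69, 120, 2077]);
translate([496, 175, 2077]) cube([1039, 120, 113]);


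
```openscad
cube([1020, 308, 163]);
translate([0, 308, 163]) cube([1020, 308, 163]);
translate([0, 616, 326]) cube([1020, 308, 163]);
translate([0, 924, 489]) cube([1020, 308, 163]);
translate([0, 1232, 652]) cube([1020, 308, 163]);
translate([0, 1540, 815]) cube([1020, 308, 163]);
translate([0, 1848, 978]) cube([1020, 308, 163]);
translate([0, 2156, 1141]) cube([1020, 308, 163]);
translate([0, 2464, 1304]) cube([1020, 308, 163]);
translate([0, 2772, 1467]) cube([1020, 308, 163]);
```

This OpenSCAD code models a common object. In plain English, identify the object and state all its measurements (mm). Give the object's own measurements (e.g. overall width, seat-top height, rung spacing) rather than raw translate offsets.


A straight staircase of 10 solid steps. Each step is 1020 mm wide (x), 308 mm deep (y, the going) and 163 mm tall (the rise). The first step rests on the floor; each subsequent step sits one going further in +y and one rise higher in +z, directly behind and above the previous step with no overlap.


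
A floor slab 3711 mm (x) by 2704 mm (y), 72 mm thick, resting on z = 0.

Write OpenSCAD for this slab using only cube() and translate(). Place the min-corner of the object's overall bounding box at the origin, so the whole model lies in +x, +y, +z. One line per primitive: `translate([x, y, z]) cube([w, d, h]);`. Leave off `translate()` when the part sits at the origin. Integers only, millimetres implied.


cube([3711, 2704, 72]);


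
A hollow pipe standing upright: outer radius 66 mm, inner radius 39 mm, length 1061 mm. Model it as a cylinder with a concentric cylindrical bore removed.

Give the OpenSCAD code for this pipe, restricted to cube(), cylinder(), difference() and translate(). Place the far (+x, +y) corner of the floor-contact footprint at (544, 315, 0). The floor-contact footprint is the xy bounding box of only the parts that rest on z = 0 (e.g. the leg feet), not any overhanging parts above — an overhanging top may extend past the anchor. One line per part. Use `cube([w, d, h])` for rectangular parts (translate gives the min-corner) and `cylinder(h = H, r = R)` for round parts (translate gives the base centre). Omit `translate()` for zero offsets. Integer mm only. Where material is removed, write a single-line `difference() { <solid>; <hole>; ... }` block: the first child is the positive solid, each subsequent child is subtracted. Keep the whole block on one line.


difference() { translate([478, 249, 0]) cylinder(h = 1061, r = 66); translate([478, 249, 0]) cylinder(h = 1061, r = 39); }
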